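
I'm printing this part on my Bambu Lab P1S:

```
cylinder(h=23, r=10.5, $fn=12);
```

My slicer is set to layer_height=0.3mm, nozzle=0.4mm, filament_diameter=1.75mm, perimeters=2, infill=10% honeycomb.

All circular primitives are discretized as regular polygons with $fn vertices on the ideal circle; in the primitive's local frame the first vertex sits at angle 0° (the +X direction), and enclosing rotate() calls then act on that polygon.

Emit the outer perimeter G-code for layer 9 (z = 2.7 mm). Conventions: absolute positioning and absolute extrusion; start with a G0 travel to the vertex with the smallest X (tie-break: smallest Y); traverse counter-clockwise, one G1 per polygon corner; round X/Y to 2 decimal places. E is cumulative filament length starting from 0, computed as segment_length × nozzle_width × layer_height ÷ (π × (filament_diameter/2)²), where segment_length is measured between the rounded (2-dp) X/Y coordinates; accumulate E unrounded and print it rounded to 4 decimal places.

At z = 2.7 mm: the r=10.5 cylinder gives a regular 12-gon of circumradius 10.5 (constant along its height). The outline is a single polygon with 12 vertices. Extrusion per mm of travel: 0.4 × 0.3 / (π × 0.875²) = 0.049890. Accumulating E over each segment gives final E = 3.2534.

G0 X-10.50 Y0.00 Z2.70
G1 X-9.09 Y-5.25 E0.2712
G1 X-5.25 Y-9.09 E0.5421
G1 X0.00 Y-10.50 E0.8133
G1 X5.25 Y-9.09 E1.0845
G1 X9.09 Y-5.25 E1.3555
G1 X10.50 Y0.00 E1.6267
G1 X9.09 Y5.25 E1.8979
G1 X5.25 Y9.09 E2.1688
G1 X0.00 Y10.50 E2.4400
G1 X-5.25 Y9.09 E2.7112
G1 X-9.09 Y5.25 E2.9822
G1 X-10.50 Y0.00 E3.2534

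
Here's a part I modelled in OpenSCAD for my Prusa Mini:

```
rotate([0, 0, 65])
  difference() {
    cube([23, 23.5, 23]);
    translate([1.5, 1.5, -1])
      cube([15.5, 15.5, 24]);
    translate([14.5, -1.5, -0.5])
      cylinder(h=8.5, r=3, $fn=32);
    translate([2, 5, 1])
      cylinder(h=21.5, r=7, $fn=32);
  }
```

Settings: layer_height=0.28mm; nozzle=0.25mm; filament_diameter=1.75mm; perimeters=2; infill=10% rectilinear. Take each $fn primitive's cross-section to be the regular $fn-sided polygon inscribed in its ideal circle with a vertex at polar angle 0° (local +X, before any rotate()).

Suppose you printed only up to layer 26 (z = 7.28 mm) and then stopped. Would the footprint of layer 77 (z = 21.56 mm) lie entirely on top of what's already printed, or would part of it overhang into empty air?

Compare the two slices. At z = 7.28: the 23×23.5 cube contributes its full rectangle (area 540.50 mm²); the cube at (1.5, 1.5) is present — its section is the full 15.5×15.5 rectangle (area 240.25 mm²); the r=3 cylinder at (14.5, -1.5) gives a regular 32-gon of circumradius 3 (constant along its height) (area = (32/2)·3.000²·sin(360°/32) = 28.09 mm²); the r=7 cylinder at (2, 5) contributes a regular 32-gon of circumradius 7 (area = (32/2)·7.000²·sin(360°/32) = 152.95 mm²); Subtracting the remaining from the first: starting from the 23×23.5 cube (540.50 mm²), the 15.5×15.5 cube at (1.5, 1.5) lies wholly inside it (removes its full 240.25 mm² and its 62.00 mm outline becomes a hole wall); the r=3 cylinder at (14.5, -1.5) partially overlaps it — only the 5.47 mm² overlap (of its 28.09 mm²) is removed, clipping the outline; the r=7 cylinder at (2, 5) partially overlaps it — only the 26.79 mm² overlap (of its 152.95 mm²) is removed, clipping the outline — area = 267.99 mm²; (rotated 65° about Z; rotation is an isometry so areas/perimeters/island counts are preserved). At z = 21.56: the cube (footprint 23×23.5) is included at this height (area 540.50 mm²); the cube at (1.5, 1.5) (footprint 15.5×15.5) is included at this height (area 240.25 mm²); the cylinder at (14.5, -1.5) does not reach this height (z outside [-0.5, 8]); the cylinder at (2, 5): section is a regular 32-gon, circumradius r=7 (area = (32/2)·7.000²·sin(360°/32) = 152.95 mm²); Taking the first minus the rest: starting from the 23×23.5 cube (540.50 mm²), the 15.5×15.5 cube at (1.5, 1.5) lies wholly inside it (removes its full 240.25 mm² and its 62.00 mm outline becomes a hole wall); the r=7 cylinder at (2, 5) partially overlaps it — only the 26.79 mm² overlap (of its 152.95 mm²) is removed, clipping the outline — area = 273.46 mm²; (rotated 65° about Z; rotation is an isometry so areas/perimeters/island counts are preserved). Checking containment: at z = 21.56 the cross-section extends beyond the z = 7.28 cross-section by about 5.47 mm².

part overhangs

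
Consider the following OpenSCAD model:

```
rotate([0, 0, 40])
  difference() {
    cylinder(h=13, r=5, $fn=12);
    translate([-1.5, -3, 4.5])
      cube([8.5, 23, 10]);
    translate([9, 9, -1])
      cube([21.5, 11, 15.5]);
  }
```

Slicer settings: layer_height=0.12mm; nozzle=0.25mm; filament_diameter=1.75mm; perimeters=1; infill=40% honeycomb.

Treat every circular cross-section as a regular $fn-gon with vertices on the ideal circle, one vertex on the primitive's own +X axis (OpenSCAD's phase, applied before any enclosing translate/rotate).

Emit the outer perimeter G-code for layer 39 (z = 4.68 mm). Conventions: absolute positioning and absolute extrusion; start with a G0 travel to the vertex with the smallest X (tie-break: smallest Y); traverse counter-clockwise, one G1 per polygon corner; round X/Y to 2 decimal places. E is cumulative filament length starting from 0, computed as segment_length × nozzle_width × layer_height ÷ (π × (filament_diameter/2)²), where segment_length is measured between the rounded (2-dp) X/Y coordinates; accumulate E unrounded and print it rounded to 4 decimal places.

G0 X-4.92 Y-0.87 Z4.68
G1 X-3.83 Y-3.21 E0.0322
G1 X-1.71 Y-4.70 E0.0645
G1 X0.87 Y-4.92 E0.0968
G1 X3.21 Y-3.83 E0.1290
G1 X4.70 Y-1.71 E0.1613
G1 X4.86 Y0.16 E0.1847
G1 X0.78 Y-3.26 E0.2511
G1 X-4.10 Y2.56 E0.3459
G1 X-4.70 Y1.71 E0.3588
G1 X-4.92 Y-0.87 E0.3911

At z = 4.68 mm: the r=5 cylinder gives a regular 12-gon of circumradius 5 (constant along its height); the cube at (-1.5, -3) (footprint 8.5×23) is included at this height; the 21.5×11 cube at (9, 9) contributes its full rectangle; Subtracting the remaining from the first: starting from the r=5 cylinder, the 8.5×23 cube at (-1.5, -3) partially overlaps it — only the 44.15 mm² overlap (of its 195.50 mm²) is removed, clipping the outline; the 21.5×11 cube at (9, 9) misses the remaining region (no effect) — 1 connected region; (rotated 40° about Z; rotation is an isometry so areas/perimeters/island counts are preserved). The outline is a single polygon with 10 vertices. Extrusion per mm of travel: 0.25 × 0.12 / (π × 0.875²) = 0.012473. Accumulating E over each segment gives final E = 0.3911.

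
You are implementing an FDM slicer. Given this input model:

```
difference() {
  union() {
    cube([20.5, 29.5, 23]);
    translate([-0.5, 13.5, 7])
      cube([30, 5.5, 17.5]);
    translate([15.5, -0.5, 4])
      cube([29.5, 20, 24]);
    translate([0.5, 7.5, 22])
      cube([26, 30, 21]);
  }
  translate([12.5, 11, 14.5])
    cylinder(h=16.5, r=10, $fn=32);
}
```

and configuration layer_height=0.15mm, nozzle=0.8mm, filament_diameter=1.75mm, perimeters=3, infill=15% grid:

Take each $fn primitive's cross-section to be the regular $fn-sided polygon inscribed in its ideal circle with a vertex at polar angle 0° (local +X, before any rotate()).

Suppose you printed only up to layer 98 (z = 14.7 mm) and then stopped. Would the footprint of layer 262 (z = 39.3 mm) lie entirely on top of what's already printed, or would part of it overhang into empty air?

Compare the two slices. At z = 14.7: the cube (footprint 20.5×29.5) is included at this height (area 604.75 mm²); the cube at (-0.5, 13.5) is present — its section is the full 30×5.5 rectangle (area 165.00 mm²); the cube at (15.5, -0.5) (footprint 29.5×20) is included at this height (area 590.00 mm²); the cube at (0.5, 7.5) is not intersected at this z (z outside [22, 43]); Taking the union: the regions partially overlap — summed areas 1359.75 mm² minus the doubly-counted overlap 259.75 mm² gives 1100.00 mm² — area = 1100.00 mm²; the cylinder at (12.5, 11): section is a regular 32-gon, circumradius r=10 (area = (32/2)·10.000²·sin(360°/32) = 312.14 mm²); After the difference (first − rest): starting from that combined region (1100.00 mm²), the r=10 cylinder at (12.5, 11) lies wholly inside it (removes its full 312.14 mm² and its 62.73 mm outline becomes a hole wall) — area = 787.86 mm². At z = 39.3: the cube is not intersected at this z (z outside [0, 23]); the cube at (-0.5, 13.5) is absent (z outside [7, 24.5]); the cube at (15.5, -0.5) does not reach this height (z outside [4, 28]); the cube at (0.5, 7.5) is present — its section is the full 26×30 rectangle (area 780.00 mm²); Combining (union): only the 26×30 cube at (0.5, 7.5) is present, so the union is just that shape — area = 780.00 mm²; the cylinder at (12.5, 11) does not reach this height (z outside [14.5, 31]); Taking the first minus the rest: none of the subtracted shapes is present at this height, so the result so far is unchanged — area = 780.00 mm². Checking containment: at z = 39.3 the cross-section extends beyond the z = 14.7 cross-section by about 492.37 mm².

part overhangs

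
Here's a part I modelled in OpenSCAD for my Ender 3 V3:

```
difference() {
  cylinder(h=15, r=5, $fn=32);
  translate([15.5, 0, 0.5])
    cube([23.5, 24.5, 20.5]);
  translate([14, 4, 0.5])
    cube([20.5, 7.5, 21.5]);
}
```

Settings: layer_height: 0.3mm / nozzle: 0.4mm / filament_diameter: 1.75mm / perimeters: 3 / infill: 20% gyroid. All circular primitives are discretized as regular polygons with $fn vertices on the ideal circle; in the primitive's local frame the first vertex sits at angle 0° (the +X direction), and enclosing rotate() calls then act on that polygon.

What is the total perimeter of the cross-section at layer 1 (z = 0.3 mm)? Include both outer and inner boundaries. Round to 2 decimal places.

At z = 0.3 mm: the r=5 cylinder contributes a regular 32-gon of circumradius 5 (perimeter = 2·32·5.000·sin(180°/32) = 31.37 mm); the cube at (15.5, 0) is not intersected at this z (z outside [0.5, 21]); the cube at (14, 4) is absent (z outside [0.5, 22]); Taking the first minus the rest: none of the subtracted shapes is present at this height, so the r=5 cylinder is unchanged — boundary = 31.37 mm. Overall, the cross-section is a single solid region. Total boundary length (outer) = 31.37 mm.

31.37 mm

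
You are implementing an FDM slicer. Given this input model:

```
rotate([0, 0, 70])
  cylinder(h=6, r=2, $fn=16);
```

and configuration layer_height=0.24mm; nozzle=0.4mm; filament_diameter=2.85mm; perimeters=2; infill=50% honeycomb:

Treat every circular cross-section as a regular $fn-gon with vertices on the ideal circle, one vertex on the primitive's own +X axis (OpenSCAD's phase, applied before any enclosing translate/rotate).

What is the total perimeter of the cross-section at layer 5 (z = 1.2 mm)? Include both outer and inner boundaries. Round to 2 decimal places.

12.49 mm

At z = 1.2 mm: the r=2 cylinder gives a regular 16-gon of circumradius 2 (constant along its height) (perimeter = 2·16·2.000·sin(180°/16) = 12.49 mm); (whole slice rotated 70° about Z — lengths, areas and connectivity unchanged). Overall, the cross-section is a single solid region. Total boundary length (outer) = 12.49 mm.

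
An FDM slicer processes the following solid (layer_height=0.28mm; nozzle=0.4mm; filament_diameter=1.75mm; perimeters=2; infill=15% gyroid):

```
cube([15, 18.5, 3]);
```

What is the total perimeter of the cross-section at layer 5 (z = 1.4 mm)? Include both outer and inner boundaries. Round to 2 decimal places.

At z = 1.4 mm: the cube (footprint 15×18.5) is included at this height (perimeter 67.00 mm). Overall, the cross-section is a single solid region. Total boundary length (outer) = 67.00 mm.

67.00 mm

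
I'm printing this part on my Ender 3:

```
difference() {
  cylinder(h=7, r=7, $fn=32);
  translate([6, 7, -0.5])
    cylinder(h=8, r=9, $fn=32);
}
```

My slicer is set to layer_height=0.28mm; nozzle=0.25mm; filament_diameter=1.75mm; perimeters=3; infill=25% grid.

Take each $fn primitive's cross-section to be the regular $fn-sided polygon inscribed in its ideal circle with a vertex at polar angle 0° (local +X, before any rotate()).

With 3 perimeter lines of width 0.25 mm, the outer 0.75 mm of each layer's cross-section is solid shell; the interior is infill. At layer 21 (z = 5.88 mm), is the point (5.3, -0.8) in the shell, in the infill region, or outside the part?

At z = 5.88 mm: the r=7 cylinder gives a regular 32-gon of circumradius 7 (constant along its height); the r=9 cylinder at (6, 7) contributes a regular 32-gon of circumradius 9; After the difference (first − rest): starting from the r=7 cylinder, the r=9 cylinder at (6, 7) partially overlaps it — only the 60.48 mm² overlap (of its 252.84 mm²) is removed, clipping the outline — 1 connected region. Overall, the cross-section is a single solid region. The nearest boundary edge runs (4.24, -1.83)→(6.00, -2.00); distance from the point to it = 1.13 mm. The point is not inside any of the regions above, so it lies outside the cross-section (1.13 mm from the nearest boundary).

outside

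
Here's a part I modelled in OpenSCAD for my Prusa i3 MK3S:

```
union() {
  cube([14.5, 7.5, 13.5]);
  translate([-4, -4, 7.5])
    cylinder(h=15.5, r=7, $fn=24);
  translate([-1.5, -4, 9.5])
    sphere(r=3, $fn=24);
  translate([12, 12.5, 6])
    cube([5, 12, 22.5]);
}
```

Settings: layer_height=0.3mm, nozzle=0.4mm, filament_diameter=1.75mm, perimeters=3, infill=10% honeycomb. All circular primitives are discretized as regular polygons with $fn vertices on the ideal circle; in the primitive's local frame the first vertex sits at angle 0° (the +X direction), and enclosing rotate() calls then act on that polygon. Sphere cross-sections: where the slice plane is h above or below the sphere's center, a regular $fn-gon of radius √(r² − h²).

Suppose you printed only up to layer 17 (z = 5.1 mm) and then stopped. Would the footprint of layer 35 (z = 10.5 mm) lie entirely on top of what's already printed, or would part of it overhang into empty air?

Compare the two slices. At z = 5.1: the 14.5×7.5 cube contributes its full rectangle (area 108.75 mm²); the cylinder at (-4, -4) is absent (z outside [7.5, 23]); the sphere at (-1.5, -4) is not intersected at this z (|z−center|=4.400 > r=3); the cube at (12, 12.5) is absent (z outside [6, 28.5]); Combining (union): only the 14.5×7.5 cube is present, so the union is just that shape — area = 108.75 mm². At z = 10.5: the 14.5×7.5 cube contributes its full rectangle (area 108.75 mm²); the r=7 cylinder at (-4, -4) contributes a regular 24-gon of circumradius 7 (area = (24/2)·7.000²·sin(360°/24) = 152.19 mm²); the sphere at (-1.5, -4): section is a regular 24-gon, circumradius = √(r²−h²) = √(3²−1²) = 2.828 (area = (24/2)·2.828²·sin(360°/24) = 24.85 mm²); the 5×12 cube at (12, 12.5) contributes its full rectangle (area 60.00 mm²); Combining (union): the regions partially overlap — summed areas 345.78 mm² minus the doubly-counted overlap 26.44 mm² gives 319.34 mm² — area = 319.34 mm². Checking containment: at z = 10.5 the cross-section extends beyond the z = 5.1 cross-section by about 210.59 mm².

part overhangs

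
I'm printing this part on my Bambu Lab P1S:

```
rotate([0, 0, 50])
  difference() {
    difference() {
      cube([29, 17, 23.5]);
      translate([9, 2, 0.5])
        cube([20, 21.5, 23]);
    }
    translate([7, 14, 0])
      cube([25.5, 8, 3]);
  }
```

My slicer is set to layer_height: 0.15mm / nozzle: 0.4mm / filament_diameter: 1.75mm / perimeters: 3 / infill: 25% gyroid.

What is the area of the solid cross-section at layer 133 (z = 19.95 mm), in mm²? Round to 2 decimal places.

193.00 mm²

At z = 19.95 mm: the cube (footprint 29×17) is included at this height (area 493.00 mm²); the cube at (9, 2) (footprint 20×21.5) is included at this height (area 430.00 mm²); Taking the first minus the rest: starting from the 29×17 cube (493.00 mm²), the 20×21.5 cube at (9, 2) partially overlaps it — only the 300.00 mm² overlap (of its 430.00 mm²) is removed, clipping the outline — area = 193.00 mm²; the cube at (7, 14) does not reach this height (z outside [0, 3]); After the difference (first − rest): none of the subtracted shapes is present at this height, so that combined region is unchanged — area = 193.00 mm²; (rotated 50° about Z; rotation is an isometry so areas/perimeters/island counts are preserved). Overall, the cross-section is a single solid region. Net area = 193.00 mm².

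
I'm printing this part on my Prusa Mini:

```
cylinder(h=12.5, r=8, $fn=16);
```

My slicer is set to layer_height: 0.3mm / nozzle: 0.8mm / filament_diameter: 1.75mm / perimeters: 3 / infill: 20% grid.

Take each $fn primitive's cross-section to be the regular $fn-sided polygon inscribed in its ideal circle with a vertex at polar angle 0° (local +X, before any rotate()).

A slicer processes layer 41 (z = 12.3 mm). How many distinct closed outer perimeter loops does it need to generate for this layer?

At z = 12.3 mm: the cylinder: section is a regular 16-gon, circumradius r=8. The result has 1 disconnected region.

1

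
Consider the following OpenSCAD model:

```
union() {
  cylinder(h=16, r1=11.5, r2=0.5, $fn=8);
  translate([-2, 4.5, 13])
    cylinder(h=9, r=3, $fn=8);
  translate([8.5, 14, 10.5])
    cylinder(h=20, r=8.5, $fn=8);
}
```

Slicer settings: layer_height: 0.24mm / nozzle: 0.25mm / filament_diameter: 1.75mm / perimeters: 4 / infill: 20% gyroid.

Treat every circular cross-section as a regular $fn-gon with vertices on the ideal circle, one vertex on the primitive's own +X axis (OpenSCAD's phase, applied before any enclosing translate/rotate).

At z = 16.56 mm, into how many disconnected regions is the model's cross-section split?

At z = 16.56 mm: the cone is absent (z outside [0, 16]); the r=3 cylinder at (-2, 4.5) contributes a regular 8-gon of circumradius 3; the r=8.5 cylinder at (8.5, 14) contributes a regular 8-gon of circumradius 8.5; Merging all regions: the 2 present regions are separate (no shared area or edge), so areas and boundary lengths simply add and each stays a separate island — 2 connected regions. The result has 2 disconnected regions.

2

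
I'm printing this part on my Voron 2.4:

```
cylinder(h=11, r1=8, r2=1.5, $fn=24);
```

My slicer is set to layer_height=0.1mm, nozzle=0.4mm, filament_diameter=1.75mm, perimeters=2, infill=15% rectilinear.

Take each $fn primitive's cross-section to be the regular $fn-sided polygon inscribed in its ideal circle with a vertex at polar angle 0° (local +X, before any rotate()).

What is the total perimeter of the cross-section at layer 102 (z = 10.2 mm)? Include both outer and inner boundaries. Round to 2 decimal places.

12.36 mm

At z = 10.2 mm: the cone contributes a regular 24-gon of circumradius 1.973 (interpolated between r1=8 and r2=1.5 at t=0.927) (perimeter = 2·24·1.973·sin(180°/24) = 12.36 mm). Overall, the cross-section is a single solid region. Total boundary length (outer) = 12.36 mm.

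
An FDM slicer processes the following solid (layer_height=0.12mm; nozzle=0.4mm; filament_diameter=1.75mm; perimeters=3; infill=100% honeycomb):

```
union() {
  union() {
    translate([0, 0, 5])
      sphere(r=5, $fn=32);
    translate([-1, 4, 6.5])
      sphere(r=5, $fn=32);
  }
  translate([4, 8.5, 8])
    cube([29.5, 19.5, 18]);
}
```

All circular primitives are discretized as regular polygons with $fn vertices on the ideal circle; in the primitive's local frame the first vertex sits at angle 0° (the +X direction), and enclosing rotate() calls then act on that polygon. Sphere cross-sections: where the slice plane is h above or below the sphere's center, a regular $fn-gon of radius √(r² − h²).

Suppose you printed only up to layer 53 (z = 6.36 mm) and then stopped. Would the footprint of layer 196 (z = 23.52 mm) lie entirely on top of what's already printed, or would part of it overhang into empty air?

Compare the two slices. At z = 6.36: the r=5 sphere contributes a regular 32-gon of circumradius √(5²−1.36²) = 4.811 (area = (32/2)·4.811²·sin(360°/32) = 72.26 mm²); the sphere at (-1, 4): section is a regular 32-gon, circumradius = √(r²−h²) = √(5²−0.14²) = 4.998 (area = (32/2)·4.998²·sin(360°/32) = 77.97 mm²); Merging all regions: the regions partially overlap — summed areas 150.24 mm² minus the doubly-counted overlap 35.99 mm² gives 114.25 mm² — area = 114.25 mm²; the cube at (4, 8.5) is not intersected at this z (z outside [8, 26]); Merging all regions: only that combined region is present, so the union is just that shape — area = 114.25 mm². At z = 23.52: the sphere does not reach this height (|z−center|=18.520 > r=5); the sphere at (-1, 4) is absent (|z−center|=17.020 > r=5); Taking the union: nothing is present at this height; the 29.5×19.5 cube at (4, 8.5) contributes its full rectangle (area 575.25 mm²); Merging all regions: only the 29.5×19.5 cube at (4, 8.5) is present, so the union is just that shape — area = 575.25 mm². Checking containment: at z = 23.52 the cross-section extends beyond the z = 6.36 cross-section by about 575.25 mm².

part overhangs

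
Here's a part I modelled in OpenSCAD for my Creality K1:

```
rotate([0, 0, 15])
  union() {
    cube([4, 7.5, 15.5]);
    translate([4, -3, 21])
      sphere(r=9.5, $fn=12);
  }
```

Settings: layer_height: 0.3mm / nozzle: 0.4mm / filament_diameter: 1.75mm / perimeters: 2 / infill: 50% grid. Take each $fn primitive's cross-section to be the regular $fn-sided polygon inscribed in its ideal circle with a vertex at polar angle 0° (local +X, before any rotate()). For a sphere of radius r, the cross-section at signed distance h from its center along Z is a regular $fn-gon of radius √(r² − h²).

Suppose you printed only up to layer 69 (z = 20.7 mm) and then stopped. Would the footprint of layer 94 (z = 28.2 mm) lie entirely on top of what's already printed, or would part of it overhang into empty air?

Compare the two slices. At z = 20.7: the cube does not reach this height (z outside [0, 15.5]); the r=9.5 sphere at (4, -3) contributes a regular 12-gon of circumradius √(9.5²−0.3²) = 9.495 (area = (12/2)·9.495²·sin(360°/12) = 270.48 mm²); Taking the union: only the r=9.5 sphere at (4, -3) is present, so the union is just that shape — area = 270.48 mm²; (rotated 15° about Z; rotation is an isometry so areas/perimeters/island counts are preserved). At z = 28.2: the cube is absent (z outside [0, 15.5]); the sphere at (4, -3): section is a regular 12-gon, circumradius = √(r²−h²) = √(9.5²−7.2²) = 6.198 (area = (12/2)·6.198²·sin(360°/12) = 115.23 mm²); Merging all regions: only the r=9.5 sphere at (4, -3) is present, so the union is just that shape — area = 115.23 mm²; (whole slice rotated 15° about Z — lengths, areas and connectivity unchanged). Checking containment: the cross-section at z = 28.2 is a subset of the cross-section at z = 20.7.

entirely on top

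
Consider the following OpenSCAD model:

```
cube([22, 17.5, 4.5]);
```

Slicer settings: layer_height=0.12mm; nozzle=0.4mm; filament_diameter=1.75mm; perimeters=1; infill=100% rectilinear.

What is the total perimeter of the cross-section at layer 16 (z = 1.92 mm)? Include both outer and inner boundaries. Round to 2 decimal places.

At z = 1.92 mm: the cube is present — its section is the full 22×17.5 rectangle (perimeter 79.00 mm). Overall, the cross-section is a single solid region. Total boundary length (outer) = 79.00 mm.

79.00 mm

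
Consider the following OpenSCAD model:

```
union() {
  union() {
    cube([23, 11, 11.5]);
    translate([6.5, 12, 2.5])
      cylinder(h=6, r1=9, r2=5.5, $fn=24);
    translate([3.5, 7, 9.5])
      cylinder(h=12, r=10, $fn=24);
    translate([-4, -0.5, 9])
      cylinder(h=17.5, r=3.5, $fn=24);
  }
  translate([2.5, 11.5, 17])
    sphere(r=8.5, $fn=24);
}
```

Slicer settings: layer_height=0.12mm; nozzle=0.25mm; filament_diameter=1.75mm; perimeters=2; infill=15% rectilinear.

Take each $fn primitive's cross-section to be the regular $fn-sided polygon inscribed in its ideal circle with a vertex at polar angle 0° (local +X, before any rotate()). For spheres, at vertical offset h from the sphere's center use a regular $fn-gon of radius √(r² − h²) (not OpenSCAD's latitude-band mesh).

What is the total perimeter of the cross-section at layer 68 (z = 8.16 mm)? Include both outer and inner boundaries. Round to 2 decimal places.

At z = 8.16 mm: the cube (footprint 23×11) is included at this height (perimeter 68.00 mm); the cone at (6.5, 12) contributes a regular 24-gon of circumradius 5.698 (interpolated between r1=9 and r2=5.5 at t=0.943) (perimeter = 2·24·5.698·sin(180°/24) = 35.70 mm); the cylinder at (3.5, 7) does not reach this height (z outside [9.5, 21.5]); the cylinder at (-4, -0.5) does not reach this height (z outside [9, 26.5]); Taking the union: the regions partially overlap (shared area 39.16 mm²), so the edge portions inside another operand are dropped and the merged outline is re-measured after clipping — boundary = 76.73 mm; the sphere at (2.5, 11.5) does not reach this height (|z−center|=8.840 > r=8.5); Merging all regions: only the result so far is present, so the union is just that shape — boundary = 76.73 mm. Overall, the cross-section is a single solid region. Total boundary length (outer) = 76.73 mm.

76.73 mm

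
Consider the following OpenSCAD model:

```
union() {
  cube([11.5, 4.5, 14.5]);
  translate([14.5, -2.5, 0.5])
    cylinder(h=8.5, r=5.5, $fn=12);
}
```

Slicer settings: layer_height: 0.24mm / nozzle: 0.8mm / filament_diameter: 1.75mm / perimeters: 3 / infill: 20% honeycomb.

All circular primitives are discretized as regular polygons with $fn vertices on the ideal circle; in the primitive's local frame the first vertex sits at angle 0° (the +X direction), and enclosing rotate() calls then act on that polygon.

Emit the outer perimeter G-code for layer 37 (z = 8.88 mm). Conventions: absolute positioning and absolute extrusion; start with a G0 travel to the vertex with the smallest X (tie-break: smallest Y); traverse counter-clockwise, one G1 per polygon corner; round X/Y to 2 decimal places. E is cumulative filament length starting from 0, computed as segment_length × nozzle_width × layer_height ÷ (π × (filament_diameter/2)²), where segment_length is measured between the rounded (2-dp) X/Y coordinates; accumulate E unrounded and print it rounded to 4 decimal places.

At z = 8.88 mm: the cube is present — its section is the full 11.5×4.5 rectangle; the r=5.5 cylinder at (14.5, -2.5) contributes a regular 12-gon of circumradius 5.5; Taking the union: the regions partially overlap (shared area 2.00 mm²), so overlapping operands fuse into one piece — 1 connected region. The outline is a single polygon with 16 vertices. Extrusion per mm of travel: 0.8 × 0.24 / (π × 0.875²) = 0.079824. Accumulating E over each segment gives final E = 4.7547.

G0 X0.00 Y0.00 Z8.88
G1 X9.67 Y0.00 E0.7719
G1 X9.00 Y-2.50 E0.9785
G1 X9.74 Y-5.25 E1.2058
G1 X11.75 Y-7.26 E1.4327
G1 X14.50 Y-8.00 E1.6601
G1 X17.25 Y-7.26 E1.8874
G1 X19.26 Y-5.25 E2.1143
G1 X20.00 Y-2.50 E2.3416
G1 X19.26 Y0.25 E2.5689
G1 X17.25 Y2.26 E2.7959
G1 X14.50 Y3.00 E3.0232
G1 X11.75 Y2.26 E3.2505
G1 X11.50 Y2.01 E3.2787
G1 X11.50 Y4.50 E3.4775
G1 X0.00 Y4.50 E4.3955
G1 X0.00 Y0.00 E4.7547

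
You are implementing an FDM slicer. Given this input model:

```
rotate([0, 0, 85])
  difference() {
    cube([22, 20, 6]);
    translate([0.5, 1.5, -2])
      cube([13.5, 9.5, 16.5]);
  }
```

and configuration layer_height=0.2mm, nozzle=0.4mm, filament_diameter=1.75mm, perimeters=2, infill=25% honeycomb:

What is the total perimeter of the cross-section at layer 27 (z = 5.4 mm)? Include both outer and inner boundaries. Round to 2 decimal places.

At z = 5.4 mm: the cube (footprint 22×20) is included at this height (perimeter 84.00 mm); the cube at (0.5, 1.5) (footprint 13.5×9.5) is included at this height (perimeter 46.00 mm); After the difference (first − rest): starting from the 22×20 cube, the 13.5×9.5 cube at (0.5, 1.5) lies wholly inside it (removes its full 128.25 mm² and its 46.00 mm outline becomes a hole wall) — boundary (outer + 1 inner loop) = 130.00 mm; (rotated 85° about Z; rotation is an isometry so areas/perimeters/island counts are preserved). Overall, the cross-section is one region with 1 hole. Total boundary length (outer + inner) = 130.00 mm.

130.00 mm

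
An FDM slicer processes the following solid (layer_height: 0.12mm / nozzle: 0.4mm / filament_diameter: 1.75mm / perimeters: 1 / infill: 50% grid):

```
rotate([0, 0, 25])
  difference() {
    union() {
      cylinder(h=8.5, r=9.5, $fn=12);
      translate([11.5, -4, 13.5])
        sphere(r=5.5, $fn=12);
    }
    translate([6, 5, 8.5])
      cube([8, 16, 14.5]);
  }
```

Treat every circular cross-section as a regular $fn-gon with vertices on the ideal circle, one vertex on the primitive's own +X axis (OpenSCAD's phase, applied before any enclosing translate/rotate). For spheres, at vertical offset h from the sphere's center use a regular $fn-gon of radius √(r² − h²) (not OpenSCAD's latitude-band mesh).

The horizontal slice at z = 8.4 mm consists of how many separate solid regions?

At z = 8.4 mm: the r=9.5 cylinder gives a regular 12-gon of circumradius 9.5 (constant along its height); the sphere at (11.5, -4): section is a regular 12-gon, circumradius = √(r²−h²) = √(5.5²−5.1²) = 2.059; Merging all regions: the 2 present regions are separate (no shared area or edge), so areas and boundary lengths simply add and each stays a separate island — 2 connected regions; the cube at (6, 5) does not reach this height (z outside [8.5, 23]); After the difference (first − rest): none of the subtracted shapes is present at this height, so the result so far is unchanged — 2 connected regions; (rotated 25° about Z; rotation is an isometry so areas/perimeters/island counts are preserved). The result has 2 disconnected regions.

2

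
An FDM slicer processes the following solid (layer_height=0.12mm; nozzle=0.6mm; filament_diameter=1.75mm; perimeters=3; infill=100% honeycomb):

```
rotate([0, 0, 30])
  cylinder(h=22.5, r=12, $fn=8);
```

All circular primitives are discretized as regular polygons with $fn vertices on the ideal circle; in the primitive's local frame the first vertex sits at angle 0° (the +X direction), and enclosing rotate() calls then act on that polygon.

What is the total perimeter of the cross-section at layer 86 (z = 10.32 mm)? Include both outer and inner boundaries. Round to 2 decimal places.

73.48 mm

At z = 10.32 mm: the r=12 cylinder contributes a regular 8-gon of circumradius 12 (perimeter = 2·8·12.000·sin(180°/8) = 73.48 mm); (rotated 30° about Z; rotation is an isometry so areas/perimeters/island counts are preserved). Overall, the cross-section is a single solid region. Total boundary length (outer) = 73.48 mm.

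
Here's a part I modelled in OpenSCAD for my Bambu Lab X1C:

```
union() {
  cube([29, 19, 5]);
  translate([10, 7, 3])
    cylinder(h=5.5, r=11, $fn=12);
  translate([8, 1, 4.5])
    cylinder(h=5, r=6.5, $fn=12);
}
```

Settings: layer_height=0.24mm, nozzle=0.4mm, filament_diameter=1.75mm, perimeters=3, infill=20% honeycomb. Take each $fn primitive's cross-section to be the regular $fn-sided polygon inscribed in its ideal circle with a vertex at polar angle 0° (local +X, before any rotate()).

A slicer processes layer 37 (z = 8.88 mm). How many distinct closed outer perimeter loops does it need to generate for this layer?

At z = 8.88 mm: the cube is absent (z outside [0, 5]); the cylinder at (10, 7) does not reach this height (z outside [3, 8.5]); the r=6.5 cylinder at (8, 1) contributes a regular 12-gon of circumradius 6.5; Taking the union: only the r=6.5 cylinder at (8, 1) is present, so the union is just that shape — 1 connected region. The result has 1 disconnected region.

1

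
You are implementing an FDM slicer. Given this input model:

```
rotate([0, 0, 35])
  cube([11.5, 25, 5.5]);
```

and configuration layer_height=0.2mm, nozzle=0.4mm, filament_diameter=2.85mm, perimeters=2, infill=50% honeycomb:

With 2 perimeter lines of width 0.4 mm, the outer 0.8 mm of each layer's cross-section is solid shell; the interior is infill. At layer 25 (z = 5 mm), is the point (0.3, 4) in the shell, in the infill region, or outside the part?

infill

At z = 5 mm: the 11.5×25 cube contributes its full rectangle; (whole slice rotated 35° about Z — lengths, areas and connectivity unchanged). Overall, the cross-section is a single solid region. Undo the 35° rotation: the query point maps to (2.540, 3.105) in the un-rotated model frame. The nearest boundary edge runs (0.00, 25.00)→(0.00, 0.00); distance from the point to it = 2.54 mm. The point is inside the cross-section and 2.54 mm from the nearest boundary — more than the 0.8 mm shell width (2 × 0.4), so it's in the infill interior.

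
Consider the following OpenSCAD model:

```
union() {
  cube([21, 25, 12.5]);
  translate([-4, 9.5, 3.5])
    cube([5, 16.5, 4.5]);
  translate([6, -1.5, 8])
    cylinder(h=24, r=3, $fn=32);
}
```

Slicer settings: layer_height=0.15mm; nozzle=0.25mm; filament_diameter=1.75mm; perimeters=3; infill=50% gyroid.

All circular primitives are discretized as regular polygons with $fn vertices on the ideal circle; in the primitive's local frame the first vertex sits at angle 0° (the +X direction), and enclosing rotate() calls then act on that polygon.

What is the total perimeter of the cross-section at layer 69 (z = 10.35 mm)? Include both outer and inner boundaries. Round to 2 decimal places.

At z = 10.35 mm: the cube is present — its section is the full 21×25 rectangle (perimeter 92.00 mm); the cube at (-4, 9.5) is absent (z outside [3.5, 8]); the r=3 cylinder at (6, -1.5) gives a regular 32-gon of circumradius 3 (constant along its height) (perimeter = 2·32·3.000·sin(180°/32) = 18.82 mm); Taking the union: the regions partially overlap (shared area 5.47 mm²), so the edge portions inside another operand are dropped and the merged outline is re-measured after clipping — boundary = 99.39 mm. Overall, the cross-section is a single solid region. Total boundary length (outer) = 99.39 mm.

99.39 mm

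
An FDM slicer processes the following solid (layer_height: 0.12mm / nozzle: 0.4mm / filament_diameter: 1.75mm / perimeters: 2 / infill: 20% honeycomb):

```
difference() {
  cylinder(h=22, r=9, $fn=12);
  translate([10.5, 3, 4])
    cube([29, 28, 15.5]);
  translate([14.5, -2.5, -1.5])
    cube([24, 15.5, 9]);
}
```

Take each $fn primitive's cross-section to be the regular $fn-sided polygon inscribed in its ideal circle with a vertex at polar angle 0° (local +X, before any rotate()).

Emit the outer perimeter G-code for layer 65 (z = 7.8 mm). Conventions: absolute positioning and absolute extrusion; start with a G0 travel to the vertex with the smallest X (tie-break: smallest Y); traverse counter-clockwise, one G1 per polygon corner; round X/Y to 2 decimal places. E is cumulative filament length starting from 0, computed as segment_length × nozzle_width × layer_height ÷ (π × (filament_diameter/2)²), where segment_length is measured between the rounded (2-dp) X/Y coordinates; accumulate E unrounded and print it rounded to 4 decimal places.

At z = 7.8 mm: the r=9 cylinder gives a regular 12-gon of circumradius 9 (constant along its height); the cube at (10.5, 3) (footprint 29×28) is included at this height; the cube at (14.5, -2.5) is not intersected at this z (z outside [-1.5, 7.5]); Subtracting the remaining from the first: starting from the r=9 cylinder, the 29×28 cube at (10.5, 3) misses the remaining region (no effect) — 1 connected region. The outline is a single polygon with 12 vertices. Extrusion per mm of travel: 0.4 × 0.12 / (π × 0.875²) = 0.019956. Accumulating E over each segment gives final E = 1.1153.

G0 X-9.00 Y0.00 Z7.80
G1 X-7.79 Y-4.50 E0.0930
G1 X-4.50 Y-7.79 E0.1858
G1 X0.00 Y-9.00 E0.2788
G1 X4.50 Y-7.79 E0.3718
G1 X7.79 Y-4.50 E0.4647
G1 X9.00 Y0.00 E0.5577
G1 X7.79 Y4.50 E0.6507
G1 X4.50 Y7.79 E0.7435
G1 X0.00 Y9.00 E0.8365
G1 X-4.50 Y7.79 E0.9295
G1 X-7.79 Y4.50 E1.0223
G1 X-9.00 Y0.00 E1.1153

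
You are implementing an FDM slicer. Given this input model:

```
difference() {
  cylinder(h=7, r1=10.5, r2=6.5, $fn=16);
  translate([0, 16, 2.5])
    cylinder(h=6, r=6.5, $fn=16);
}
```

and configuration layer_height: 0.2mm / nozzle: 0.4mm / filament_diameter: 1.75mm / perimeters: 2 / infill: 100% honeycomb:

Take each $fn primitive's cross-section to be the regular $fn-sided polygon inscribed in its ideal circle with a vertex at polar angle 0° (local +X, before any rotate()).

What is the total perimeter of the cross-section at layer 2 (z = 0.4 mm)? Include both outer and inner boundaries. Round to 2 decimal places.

64.12 mm

At z = 0.4 mm: the cone contributes a regular 16-gon of circumradius 10.271 (interpolated between r1=10.5 and r2=6.5 at t=0.057) (perimeter = 2·16·10.271·sin(180°/16) = 64.12 mm); the cylinder at (0, 16) is not intersected at this z (z outside [2.5, 8.5]); Subtracting the remaining from the first: none of the subtracted shapes is present at this height, so the cone is unchanged — boundary = 64.12 mm. Overall, the cross-section is a single solid region. Total boundary length (outer) = 64.12 mm.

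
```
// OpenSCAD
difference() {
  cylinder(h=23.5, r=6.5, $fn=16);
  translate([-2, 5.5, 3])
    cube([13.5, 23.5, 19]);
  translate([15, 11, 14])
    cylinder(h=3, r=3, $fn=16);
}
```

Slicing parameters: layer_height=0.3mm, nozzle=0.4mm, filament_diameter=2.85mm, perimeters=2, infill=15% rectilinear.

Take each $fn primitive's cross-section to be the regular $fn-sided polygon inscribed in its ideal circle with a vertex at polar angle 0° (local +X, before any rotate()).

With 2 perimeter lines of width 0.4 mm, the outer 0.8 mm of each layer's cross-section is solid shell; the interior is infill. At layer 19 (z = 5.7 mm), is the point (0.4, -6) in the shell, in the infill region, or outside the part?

shell

At z = 5.7 mm: the cylinder: section is a regular 16-gon, circumradius r=6.5; the cube at (-2, 5.5) (footprint 13.5×23.5) is included at this height; the cylinder at (15, 11) is not intersected at this z (z outside [14, 17]); After the difference (first − rest): starting from the r=6.5 cylinder, the 13.5×23.5 cube at (-2, 5.5) partially overlaps it — only the 3.67 mm² overlap (of its 317.25 mm²) is removed, clipping the outline — 1 connected region. Overall, the cross-section is a single solid region. The nearest boundary edge runs (2.49, -6.01)→(-0.00, -6.50); distance from the point to it = 0.41 mm. The point is inside the cross-section, 0.41 mm from the nearest boundary — within the 0.8 mm shell band (2 × 0.4).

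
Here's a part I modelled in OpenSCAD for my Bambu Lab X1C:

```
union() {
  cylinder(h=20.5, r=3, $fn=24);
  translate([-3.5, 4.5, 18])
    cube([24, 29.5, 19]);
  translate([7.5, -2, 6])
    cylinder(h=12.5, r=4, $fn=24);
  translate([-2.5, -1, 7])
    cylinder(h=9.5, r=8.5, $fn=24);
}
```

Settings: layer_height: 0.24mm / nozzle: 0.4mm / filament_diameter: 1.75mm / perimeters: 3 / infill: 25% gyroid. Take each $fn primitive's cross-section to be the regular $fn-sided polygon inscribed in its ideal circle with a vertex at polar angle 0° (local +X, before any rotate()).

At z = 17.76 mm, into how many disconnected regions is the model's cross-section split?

At z = 17.76 mm: the cylinder: section is a regular 24-gon, circumradius r=3; the cube at (-3.5, 4.5) does not reach this height (z outside [18, 37]); the r=4 cylinder at (7.5, -2) gives a regular 24-gon of circumradius 4 (constant along its height); the cylinder at (-2.5, -1) is not intersected at this z (z outside [7, 16.5]); Combining (union): the 2 present regions are separate (no shared area or edge), so areas and boundary lengths simply add and each stays a separate island — 2 connected regions. The result has 2 disconnected regions.

2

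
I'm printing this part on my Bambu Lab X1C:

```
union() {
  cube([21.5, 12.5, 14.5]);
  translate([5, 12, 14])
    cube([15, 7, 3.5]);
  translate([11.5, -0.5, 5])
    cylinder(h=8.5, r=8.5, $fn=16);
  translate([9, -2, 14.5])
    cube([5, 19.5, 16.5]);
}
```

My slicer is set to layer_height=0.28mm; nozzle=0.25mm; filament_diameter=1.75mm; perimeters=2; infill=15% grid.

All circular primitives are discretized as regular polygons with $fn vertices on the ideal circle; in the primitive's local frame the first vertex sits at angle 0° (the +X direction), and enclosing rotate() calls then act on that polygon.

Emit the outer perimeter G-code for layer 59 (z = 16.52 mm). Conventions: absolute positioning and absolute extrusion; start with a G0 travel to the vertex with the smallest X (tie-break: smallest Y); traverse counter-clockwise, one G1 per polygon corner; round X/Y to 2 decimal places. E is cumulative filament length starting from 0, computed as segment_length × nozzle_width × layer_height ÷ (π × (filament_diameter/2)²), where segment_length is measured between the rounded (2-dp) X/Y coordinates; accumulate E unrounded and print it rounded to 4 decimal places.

G0 X5.00 Y12.00 Z16.52
G1 X9.00 Y12.00 E0.1164
G1 X9.00 Y-2.00 E0.5238
G1 X14.00 Y-2.00 E0.6694
G1 X14.00 Y12.00 E1.0768
G1 X20.00 Y12.00 E1.2514
G1 X20.00 Y19.00 E1.4551
G1 X5.00 Y19.00 E1.8917
G1 X5.00 Y12.00 E2.0954

At z = 16.52 mm: the cube is not intersected at this z (z outside [0, 14.5]); the cube at (5, 12) is present — its section is the full 15×7 rectangle; the cylinder at (11.5, -0.5) is not intersected at this z (z outside [5, 13.5]); the 5×19.5 cube at (9, -2) contributes its full rectangle; Merging all regions: the regions partially overlap (shared area 27.50 mm²), so overlapping operands fuse into one piece — 1 connected region. The outline is a single polygon with 8 vertices. Extrusion per mm of travel: 0.25 × 0.28 / (π × 0.875²) = 0.029103. Accumulating E over each segment gives final E = 2.0954.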